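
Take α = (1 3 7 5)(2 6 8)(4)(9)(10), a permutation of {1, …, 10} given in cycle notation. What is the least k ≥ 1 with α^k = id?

12

The disjoint cycles have lengths 4, 3, 1, 1, 1.
The order is lcm(4, 3) = 12.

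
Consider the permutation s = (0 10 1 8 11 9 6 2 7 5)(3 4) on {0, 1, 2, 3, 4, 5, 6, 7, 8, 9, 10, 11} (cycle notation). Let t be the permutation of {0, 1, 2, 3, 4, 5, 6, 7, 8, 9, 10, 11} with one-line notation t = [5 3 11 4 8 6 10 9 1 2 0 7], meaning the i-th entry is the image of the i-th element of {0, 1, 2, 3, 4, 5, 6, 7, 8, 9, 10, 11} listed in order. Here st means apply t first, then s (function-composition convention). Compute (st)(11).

5

t(11) = 7, then s(7) = 5; composing gives (st)(11) = 5.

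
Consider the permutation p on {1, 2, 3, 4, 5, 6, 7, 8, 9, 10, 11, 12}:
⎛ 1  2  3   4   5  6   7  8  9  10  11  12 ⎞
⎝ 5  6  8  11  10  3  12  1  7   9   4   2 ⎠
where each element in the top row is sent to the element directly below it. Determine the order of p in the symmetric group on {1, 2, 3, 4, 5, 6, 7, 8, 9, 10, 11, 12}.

Decomposing into disjoint cycles gives cycle lengths 10, 2.
The order of p is the least common multiple of its cycle lengths: lcm(10, 2) = 10.

10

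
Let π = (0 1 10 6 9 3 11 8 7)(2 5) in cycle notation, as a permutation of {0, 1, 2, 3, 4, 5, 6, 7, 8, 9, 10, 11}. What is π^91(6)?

9

6 lies in the 9-cycle (0 1 10 6 9 3 11 8 7).
On a 9-cycle, π^9 is the identity, so π^91 = π^1 there (91 ≡ 1 mod 9).
Advancing 1 step from 6: 6 → 9.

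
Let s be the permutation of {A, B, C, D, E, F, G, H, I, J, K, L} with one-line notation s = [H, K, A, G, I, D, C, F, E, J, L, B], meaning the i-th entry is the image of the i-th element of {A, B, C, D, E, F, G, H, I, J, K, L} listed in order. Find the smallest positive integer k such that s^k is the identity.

Decomposing into disjoint cycles gives cycle lengths 6, 3, 2, 1.
The order is lcm(6, 3, 2) = 6.

6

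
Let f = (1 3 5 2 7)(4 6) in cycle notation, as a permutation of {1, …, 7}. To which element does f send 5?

2

In the cycle (1 3 5 2 7), 5 is followed by 2, so f(5) = 2.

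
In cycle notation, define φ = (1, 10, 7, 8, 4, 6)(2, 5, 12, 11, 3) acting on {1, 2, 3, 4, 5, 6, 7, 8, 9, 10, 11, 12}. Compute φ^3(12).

12 lies in the 5-cycle (2, 5, 12, 11, 3).
Advancing 3 steps from 12: 12 → 11 → 3 → 2.

2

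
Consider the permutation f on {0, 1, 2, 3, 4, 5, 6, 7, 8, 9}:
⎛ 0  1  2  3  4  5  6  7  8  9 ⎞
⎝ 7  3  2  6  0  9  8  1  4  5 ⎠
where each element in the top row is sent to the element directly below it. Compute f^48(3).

Tracing 3 → 6 → … returns to 3 after 7 steps, so 3 lies in a 7-cycle (0 7 1 3 6 8 4).
Powers repeat with period 7 on this cycle, and 48 mod 7 = 6, so f^48(3) = f^6(3).
Advancing 6 steps from 3: 3 → 6 → 8 → 4 → 0 → 7 → 1.

1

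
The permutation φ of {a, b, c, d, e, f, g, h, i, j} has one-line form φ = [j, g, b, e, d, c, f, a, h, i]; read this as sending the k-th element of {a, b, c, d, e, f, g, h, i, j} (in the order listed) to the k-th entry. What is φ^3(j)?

Tracing j → i → … returns to j after 4 steps, so j lies in a 4-cycle (a j i h).
Advancing 3 steps from j: j → i → h → a.

a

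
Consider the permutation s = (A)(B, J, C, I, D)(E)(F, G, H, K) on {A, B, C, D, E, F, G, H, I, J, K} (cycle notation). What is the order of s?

20

The disjoint cycles have lengths 5, 4, 1, 1.
Since disjoint cycles commute, ord(s) = lcm(5, 4) = 20.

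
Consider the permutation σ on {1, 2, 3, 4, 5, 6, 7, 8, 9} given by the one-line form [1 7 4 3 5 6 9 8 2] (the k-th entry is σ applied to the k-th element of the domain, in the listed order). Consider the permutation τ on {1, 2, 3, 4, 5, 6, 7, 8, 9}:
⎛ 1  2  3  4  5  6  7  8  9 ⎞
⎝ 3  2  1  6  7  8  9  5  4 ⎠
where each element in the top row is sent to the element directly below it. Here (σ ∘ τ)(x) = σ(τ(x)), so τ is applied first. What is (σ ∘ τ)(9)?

3

First apply τ: τ(9) = 4, then σ(4) = 3. Thus (σ ∘ τ)(9) = 3.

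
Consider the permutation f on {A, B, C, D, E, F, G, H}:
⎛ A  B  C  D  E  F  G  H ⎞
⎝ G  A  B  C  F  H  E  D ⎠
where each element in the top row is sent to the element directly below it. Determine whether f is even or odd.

odd

In disjoint-cycle form the cycle lengths are 8.
A cycle of length ℓ contributes ℓ−1 transpositions, so f is a product of 7 transpositions — odd.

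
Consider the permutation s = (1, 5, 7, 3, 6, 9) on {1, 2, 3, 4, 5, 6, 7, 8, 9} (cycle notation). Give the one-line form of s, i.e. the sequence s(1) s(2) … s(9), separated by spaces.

5 2 6 4 7 9 3 8 1

Each element maps to the next entry in its cycle (wrapping to the front): 1↦5, 2↦2, 3↦6, 4↦4, 5↦7, 6↦9, 7↦3, 8↦8, 9↦1.
Listing these in domain order gives 5 2 6 4 7 9 3 8 1.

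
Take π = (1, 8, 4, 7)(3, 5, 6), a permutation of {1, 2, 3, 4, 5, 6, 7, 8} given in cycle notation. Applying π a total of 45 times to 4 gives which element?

4 lies in the 4-cycle (1, 8, 4, 7).
On a 4-cycle, π^4 is the identity, so π^45 = π^1 there (45 ≡ 1 mod 4).
Advancing 1 step from 4: 4 → 7.

7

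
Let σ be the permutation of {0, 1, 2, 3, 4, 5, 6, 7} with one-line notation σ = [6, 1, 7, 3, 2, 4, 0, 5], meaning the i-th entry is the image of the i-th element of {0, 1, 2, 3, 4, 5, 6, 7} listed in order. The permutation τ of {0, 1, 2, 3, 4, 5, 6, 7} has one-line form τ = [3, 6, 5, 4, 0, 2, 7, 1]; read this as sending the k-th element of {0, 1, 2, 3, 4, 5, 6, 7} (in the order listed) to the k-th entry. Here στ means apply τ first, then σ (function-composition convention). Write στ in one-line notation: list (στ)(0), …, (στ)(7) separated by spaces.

(στ)(x) = σ(τ(x)). Computing each image: σ(τ(0)) = σ(3) = 3, σ(τ(1)) = σ(6) = 0, σ(τ(2)) = σ(5) = 4, σ(τ(3)) = σ(4) = 2, σ(τ(4)) = σ(0) = 6, σ(τ(5)) = σ(2) = 7, σ(τ(6)) = σ(7) = 5, σ(τ(7)) = σ(1) = 1.
Hence στ = [3 0 4 2 6 7 5 1].

3 0 4 2 6 7 5 1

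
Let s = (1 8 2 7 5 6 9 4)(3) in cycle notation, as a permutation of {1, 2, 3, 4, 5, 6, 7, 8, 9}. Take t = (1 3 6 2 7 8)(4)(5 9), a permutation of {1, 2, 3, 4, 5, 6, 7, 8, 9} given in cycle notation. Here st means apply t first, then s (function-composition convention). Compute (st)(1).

t(1) = 3, then s(3) = 3; composing gives (st)(1) = 3.

3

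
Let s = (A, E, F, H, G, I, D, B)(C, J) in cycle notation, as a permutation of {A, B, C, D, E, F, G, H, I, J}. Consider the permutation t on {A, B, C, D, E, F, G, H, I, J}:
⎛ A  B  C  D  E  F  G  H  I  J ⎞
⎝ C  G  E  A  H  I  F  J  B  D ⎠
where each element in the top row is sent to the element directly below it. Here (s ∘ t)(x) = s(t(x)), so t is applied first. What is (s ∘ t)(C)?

First apply t: t(C) = E, then s(E) = F. Thus (s ∘ t)(C) = F.

F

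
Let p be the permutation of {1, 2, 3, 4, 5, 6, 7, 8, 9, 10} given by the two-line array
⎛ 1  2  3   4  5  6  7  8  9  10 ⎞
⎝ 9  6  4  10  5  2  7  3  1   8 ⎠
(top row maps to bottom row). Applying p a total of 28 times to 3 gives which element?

Tracing 3 → 4 → … returns to 3 after 4 steps, so 3 lies in a 4-cycle (3 4 10 8).
Since the cycle has length 4, p^28 acts on it the same as p^0 (28 mod 4 = 0).
So p^28(3) = 3.

3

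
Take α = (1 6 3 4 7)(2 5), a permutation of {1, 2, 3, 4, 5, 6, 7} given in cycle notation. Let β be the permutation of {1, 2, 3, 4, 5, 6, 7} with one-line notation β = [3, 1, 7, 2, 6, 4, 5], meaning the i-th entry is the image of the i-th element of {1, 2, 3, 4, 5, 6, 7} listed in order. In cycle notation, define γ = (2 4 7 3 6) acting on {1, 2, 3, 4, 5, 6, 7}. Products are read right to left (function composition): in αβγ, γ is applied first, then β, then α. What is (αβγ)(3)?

Chase 3: γ(3) = 6; β(6) = 4; α(4) = 7. Hence (αβγ)(3) = 7.

7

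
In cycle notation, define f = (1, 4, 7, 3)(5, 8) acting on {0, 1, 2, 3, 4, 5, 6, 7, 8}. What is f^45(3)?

1

3 lies in the 4-cycle (1, 4, 7, 3).
Since the cycle has length 4, f^45 acts on it the same as f^1 (45 mod 4 = 1).
Advancing 1 step from 3: 3 → 1.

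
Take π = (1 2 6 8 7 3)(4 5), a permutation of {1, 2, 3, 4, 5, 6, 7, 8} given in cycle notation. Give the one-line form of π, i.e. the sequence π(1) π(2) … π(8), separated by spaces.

Image by image: 1→2, 2→6, 3→1, 4→5, 5→4, 6→8, 7→3, 8→7.
Listing these in domain order gives 2 6 1 5 4 8 3 7.

2 6 1 5 4 8 3 7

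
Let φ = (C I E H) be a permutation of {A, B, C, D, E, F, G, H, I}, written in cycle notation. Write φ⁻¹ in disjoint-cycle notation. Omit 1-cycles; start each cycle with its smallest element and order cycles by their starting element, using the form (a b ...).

Inverting a permutation written in cycle notation just reverses the order within every cycle.
After reversing and putting each cycle's least element first, φ⁻¹ = (C H E I).

(C H E I)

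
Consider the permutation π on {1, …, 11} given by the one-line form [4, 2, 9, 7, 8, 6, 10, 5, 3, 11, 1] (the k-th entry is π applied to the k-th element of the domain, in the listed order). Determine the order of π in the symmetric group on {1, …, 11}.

Decomposing into disjoint cycles gives cycle lengths 5, 2, 2, 1, 1.
The order of π is the least common multiple of its cycle lengths: lcm(5, 2, 2) = 10.

10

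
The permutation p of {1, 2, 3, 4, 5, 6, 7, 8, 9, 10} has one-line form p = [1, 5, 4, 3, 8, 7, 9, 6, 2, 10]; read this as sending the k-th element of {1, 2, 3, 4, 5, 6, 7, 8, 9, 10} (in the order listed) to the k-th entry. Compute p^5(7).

Tracing 7 → 9 → … returns to 7 after 6 steps, so 7 lies in a 6-cycle (2, 5, 8, 6, 7, 9).
Stepping 5 places around the cycle: 7 → 9 → 2 → 5 → 8 → 6.

6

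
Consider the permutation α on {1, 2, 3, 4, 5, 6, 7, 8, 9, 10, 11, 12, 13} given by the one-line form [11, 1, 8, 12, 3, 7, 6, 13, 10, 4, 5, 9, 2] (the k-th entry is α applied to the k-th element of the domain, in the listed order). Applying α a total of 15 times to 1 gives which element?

Tracing 1 → 11 → … returns to 1 after 7 steps, so 1 lies in a 7-cycle (1 11 5 3 8 13 2).
Powers repeat with period 7 on this cycle, and 15 mod 7 = 1, so α^15(1) = α^1(1).
Advancing 1 step from 1: 1 → 11.

11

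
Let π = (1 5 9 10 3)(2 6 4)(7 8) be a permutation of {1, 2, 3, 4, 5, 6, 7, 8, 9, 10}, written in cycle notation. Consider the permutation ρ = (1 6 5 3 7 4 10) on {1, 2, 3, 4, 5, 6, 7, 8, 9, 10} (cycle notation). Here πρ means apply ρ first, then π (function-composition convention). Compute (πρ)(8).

7

First apply ρ: ρ(8) = 8, then π(8) = 7. Thus (πρ)(8) = 7.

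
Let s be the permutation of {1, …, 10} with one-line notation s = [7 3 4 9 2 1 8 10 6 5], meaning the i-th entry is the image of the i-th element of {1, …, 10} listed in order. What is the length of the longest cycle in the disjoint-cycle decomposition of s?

10

Decomposing into disjoint cycles gives (1, 7, 8, 10, 5, 2, 3, 4, 9, 6); the longest has length 10.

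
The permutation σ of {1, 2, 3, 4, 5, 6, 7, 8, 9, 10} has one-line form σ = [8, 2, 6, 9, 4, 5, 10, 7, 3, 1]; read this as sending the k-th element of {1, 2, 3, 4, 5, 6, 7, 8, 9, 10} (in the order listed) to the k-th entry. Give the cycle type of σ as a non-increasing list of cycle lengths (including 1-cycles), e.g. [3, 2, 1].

The disjoint cycles are (1 8 7 10)(2)(3 6 5 4 9), with lengths 5, 4, 1 in non-increasing order.

[5, 4, 1]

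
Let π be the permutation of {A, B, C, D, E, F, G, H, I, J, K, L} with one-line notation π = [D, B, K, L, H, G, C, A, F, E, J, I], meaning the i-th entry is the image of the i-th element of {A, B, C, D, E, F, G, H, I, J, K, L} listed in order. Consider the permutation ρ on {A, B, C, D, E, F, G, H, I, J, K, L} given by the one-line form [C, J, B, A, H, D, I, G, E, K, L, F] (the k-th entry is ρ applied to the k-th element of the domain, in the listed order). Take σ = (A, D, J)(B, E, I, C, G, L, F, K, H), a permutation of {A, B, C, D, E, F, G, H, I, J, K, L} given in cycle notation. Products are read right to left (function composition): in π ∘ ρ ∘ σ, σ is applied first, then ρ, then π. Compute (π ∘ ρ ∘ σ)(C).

F

Chase C: σ(C) = G; ρ(G) = I; π(I) = F. Hence (π ∘ ρ ∘ σ)(C) = F.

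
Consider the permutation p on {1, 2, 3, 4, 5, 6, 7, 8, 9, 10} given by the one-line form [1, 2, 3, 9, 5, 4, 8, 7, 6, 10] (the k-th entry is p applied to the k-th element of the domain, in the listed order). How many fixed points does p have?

The fixed points (elements with p(x) = x) are {1, 2, 3, 5, 10}, so there are 5.

5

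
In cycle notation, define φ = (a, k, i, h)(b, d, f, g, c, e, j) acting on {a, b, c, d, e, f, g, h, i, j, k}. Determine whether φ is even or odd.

odd

The cycle lengths are 7, 4.
A cycle of length ℓ contributes ℓ−1 transpositions, so φ is a product of 6 + 3 = 9 transpositions — odd.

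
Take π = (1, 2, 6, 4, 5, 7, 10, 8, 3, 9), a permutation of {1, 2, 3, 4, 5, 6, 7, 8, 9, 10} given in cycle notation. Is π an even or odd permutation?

The cycle lengths are 10.
A cycle is odd iff its length is even; π has 1 even-length cycle, so sgn(π) = (−1)^1 and π is odd.

odd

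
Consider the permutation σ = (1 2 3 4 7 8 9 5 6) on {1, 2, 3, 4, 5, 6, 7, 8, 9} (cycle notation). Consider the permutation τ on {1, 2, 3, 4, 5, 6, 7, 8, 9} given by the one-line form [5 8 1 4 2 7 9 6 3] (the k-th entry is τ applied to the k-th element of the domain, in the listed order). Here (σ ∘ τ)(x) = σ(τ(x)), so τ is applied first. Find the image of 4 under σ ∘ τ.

τ(4) = 4, then σ(4) = 7; composing gives (σ ∘ τ)(4) = 7.

7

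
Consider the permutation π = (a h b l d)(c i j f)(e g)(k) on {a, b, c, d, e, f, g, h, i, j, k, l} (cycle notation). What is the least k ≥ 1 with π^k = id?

The cycle type of π is (5, 4, 2, 1).
Since disjoint cycles commute, ord(π) = lcm(5, 4, 2) = 20.

20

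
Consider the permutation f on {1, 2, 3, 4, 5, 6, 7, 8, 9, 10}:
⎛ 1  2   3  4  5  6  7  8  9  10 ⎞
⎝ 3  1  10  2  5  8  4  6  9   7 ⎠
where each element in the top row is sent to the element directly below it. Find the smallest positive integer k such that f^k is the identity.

6

The disjoint-cycle form of f has cycle lengths 6, 2, 1, 1.
Since disjoint cycles commute, ord(f) = lcm(6, 2) = 6.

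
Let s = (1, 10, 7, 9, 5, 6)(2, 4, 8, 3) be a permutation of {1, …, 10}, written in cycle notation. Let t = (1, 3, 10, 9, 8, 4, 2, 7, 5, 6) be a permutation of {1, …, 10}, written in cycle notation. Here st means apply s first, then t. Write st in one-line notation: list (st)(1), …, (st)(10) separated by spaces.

9 2 7 4 1 3 8 10 6 5

(st)(x) = t(s(x)). Computing each image: t(s(1)) = t(10) = 9, t(s(2)) = t(4) = 2, t(s(3)) = t(2) = 7, t(s(4)) = t(8) = 4, t(s(5)) = t(6) = 1, t(s(6)) = t(1) = 3, t(s(7)) = t(9) = 8, t(s(8)) = t(3) = 10, t(s(9)) = t(5) = 6, t(s(10)) = t(7) = 5.
Hence st = [9 2 7 4 1 3 8 10 6 5].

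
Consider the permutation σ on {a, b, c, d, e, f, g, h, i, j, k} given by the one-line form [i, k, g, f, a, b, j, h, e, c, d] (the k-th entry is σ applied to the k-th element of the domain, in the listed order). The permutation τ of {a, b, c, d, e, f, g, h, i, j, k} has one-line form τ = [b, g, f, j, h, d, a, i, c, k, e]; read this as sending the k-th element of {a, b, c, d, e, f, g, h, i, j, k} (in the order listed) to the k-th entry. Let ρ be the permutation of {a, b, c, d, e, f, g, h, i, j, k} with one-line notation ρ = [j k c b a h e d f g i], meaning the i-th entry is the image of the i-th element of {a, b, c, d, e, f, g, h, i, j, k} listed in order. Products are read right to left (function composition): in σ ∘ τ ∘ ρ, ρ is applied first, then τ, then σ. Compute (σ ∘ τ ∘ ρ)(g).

(σ ∘ τ ∘ ρ)(g) = σ(τ(ρ(g))). ρ(g) = e, then τ(e) = h, then σ(h) = h, so the result is h.

h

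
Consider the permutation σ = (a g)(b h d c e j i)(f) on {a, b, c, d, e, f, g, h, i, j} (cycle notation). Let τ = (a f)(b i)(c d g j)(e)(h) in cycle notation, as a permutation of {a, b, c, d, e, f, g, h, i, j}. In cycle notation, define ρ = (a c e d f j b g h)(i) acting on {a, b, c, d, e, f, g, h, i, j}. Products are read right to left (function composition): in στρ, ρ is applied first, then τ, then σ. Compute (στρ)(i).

h

Chase i: ρ(i) = i; τ(i) = b; σ(b) = h. Hence (στρ)(i) = h.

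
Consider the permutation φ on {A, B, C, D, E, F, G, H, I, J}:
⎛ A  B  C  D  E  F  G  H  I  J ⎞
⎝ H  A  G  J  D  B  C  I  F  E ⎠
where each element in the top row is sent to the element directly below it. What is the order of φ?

30

Writing φ as disjoint cycles, the cycle lengths are 5, 3, 2.
The order of φ is the least common multiple of its cycle lengths: lcm(5, 3, 2) = 30.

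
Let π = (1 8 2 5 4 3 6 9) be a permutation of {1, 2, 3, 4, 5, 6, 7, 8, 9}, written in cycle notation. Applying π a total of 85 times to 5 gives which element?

1

5 lies in the 8-cycle (1 8 2 5 4 3 6 9).
Since the cycle has length 8, π^85 acts on it the same as π^5 (85 mod 8 = 5).
Stepping 5 places around the cycle: 5 → 4 → 3 → 6 → 9 → 1.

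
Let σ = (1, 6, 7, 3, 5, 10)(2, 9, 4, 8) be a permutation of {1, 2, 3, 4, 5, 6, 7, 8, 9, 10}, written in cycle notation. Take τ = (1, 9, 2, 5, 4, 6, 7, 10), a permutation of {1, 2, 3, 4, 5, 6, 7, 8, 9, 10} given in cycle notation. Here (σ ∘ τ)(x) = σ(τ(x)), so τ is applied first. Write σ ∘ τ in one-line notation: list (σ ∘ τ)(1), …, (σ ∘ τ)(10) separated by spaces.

(σ ∘ τ)(x) = σ(τ(x)). Computing each image: σ(τ(1)) = σ(9) = 4, σ(τ(2)) = σ(5) = 10, σ(τ(3)) = σ(3) = 5, σ(τ(4)) = σ(6) = 7, σ(τ(5)) = σ(4) = 8, σ(τ(6)) = σ(7) = 3, σ(τ(7)) = σ(10) = 1, σ(τ(8)) = σ(8) = 2, σ(τ(9)) = σ(2) = 9, σ(τ(10)) = σ(1) = 6.
Hence σ ∘ τ = [4 10 5 7 8 3 1 2 9 6].

4 10 5 7 8 3 1 2 9 6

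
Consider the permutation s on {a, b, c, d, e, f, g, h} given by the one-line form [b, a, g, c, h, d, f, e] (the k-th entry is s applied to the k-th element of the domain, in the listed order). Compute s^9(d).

Tracing d → c → … returns to d after 4 steps, so d lies in a 4-cycle (c, g, f, d).
On a 4-cycle, s^4 is the identity, so s^9 = s^1 there (9 ≡ 1 mod 4).
Stepping 1 place around the cycle: d → c.

c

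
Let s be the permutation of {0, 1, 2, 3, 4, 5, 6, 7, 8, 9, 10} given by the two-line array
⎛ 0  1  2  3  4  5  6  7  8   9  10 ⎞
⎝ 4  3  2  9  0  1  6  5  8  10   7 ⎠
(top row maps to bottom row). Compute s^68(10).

5

Tracing 10 → 7 → … returns to 10 after 6 steps, so 10 lies in a 6-cycle (1, 3, 9, 10, 7, 5).
Since the cycle has length 6, s^68 acts on it the same as s^2 (68 mod 6 = 2).
Advancing 2 steps from 10: 10 → 7 → 5.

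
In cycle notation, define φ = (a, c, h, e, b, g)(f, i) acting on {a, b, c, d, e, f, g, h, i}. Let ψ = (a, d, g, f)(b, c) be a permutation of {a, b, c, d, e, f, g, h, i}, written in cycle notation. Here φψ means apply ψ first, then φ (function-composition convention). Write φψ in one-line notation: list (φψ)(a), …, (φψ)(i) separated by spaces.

d h g a b c i e f

Chase each element through ψ then φ: a → d → d; b → c → h; c → b → g; d → g → a; e → e → b; f → a → c; g → f → i; h → h → e; i → i → f.
So φψ in one-line form is d h g a b c i e f.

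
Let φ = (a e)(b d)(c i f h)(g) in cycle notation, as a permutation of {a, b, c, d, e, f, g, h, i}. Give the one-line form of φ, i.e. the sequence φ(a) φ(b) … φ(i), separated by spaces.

e d i b a h g c f

Image by image: a↦e, b↦d, c↦i, d↦b, e↦a, f↦h, g↦g, h↦c, i↦f.
Listing these in domain order gives e d i b a h g c f.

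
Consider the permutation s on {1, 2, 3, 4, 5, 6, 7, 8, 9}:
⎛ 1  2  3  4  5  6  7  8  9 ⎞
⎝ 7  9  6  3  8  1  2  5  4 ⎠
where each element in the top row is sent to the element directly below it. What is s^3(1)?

Tracing 1 → 7 → … returns to 1 after 7 steps, so 1 lies in a 7-cycle (1, 7, 2, 9, 4, 3, 6).
Stepping 3 places around the cycle: 1 → 7 → 2 → 9.

9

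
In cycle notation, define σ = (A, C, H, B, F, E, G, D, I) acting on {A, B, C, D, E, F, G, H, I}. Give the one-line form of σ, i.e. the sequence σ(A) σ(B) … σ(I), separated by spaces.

C F H I G E D B A

Image by image: A↦C, B↦F, C↦H, D↦I, E↦G, F↦E, G↦D, H↦B, I↦A.
Listing these in domain order gives C F H I G E D B A.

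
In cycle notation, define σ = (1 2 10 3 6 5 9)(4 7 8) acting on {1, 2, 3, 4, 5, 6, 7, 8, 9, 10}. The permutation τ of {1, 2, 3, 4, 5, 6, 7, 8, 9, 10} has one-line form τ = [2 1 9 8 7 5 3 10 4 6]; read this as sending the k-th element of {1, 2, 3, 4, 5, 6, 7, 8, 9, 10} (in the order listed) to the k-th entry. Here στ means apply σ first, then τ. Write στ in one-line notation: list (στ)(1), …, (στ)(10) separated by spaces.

1 6 5 3 4 7 10 8 2 9

(στ)(x) = τ(σ(x)). Computing each image: τ(σ(1)) = τ(2) = 1, τ(σ(2)) = τ(10) = 6, τ(σ(3)) = τ(6) = 5, τ(σ(4)) = τ(7) = 3, τ(σ(5)) = τ(9) = 4, τ(σ(6)) = τ(5) = 7, τ(σ(7)) = τ(8) = 10, τ(σ(8)) = τ(4) = 8, τ(σ(9)) = τ(1) = 2, τ(σ(10)) = τ(3) = 9.
Hence στ = [1 6 5 3 4 7 10 8 2 9].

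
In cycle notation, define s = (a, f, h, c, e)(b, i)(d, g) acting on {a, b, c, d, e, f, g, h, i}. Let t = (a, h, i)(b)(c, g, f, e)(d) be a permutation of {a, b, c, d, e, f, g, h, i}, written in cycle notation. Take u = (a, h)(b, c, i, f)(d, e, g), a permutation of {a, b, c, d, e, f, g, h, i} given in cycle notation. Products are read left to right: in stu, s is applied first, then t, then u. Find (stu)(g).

Chase g: s(g) = d; t(d) = d; u(d) = e. Hence (stu)(g) = e.

e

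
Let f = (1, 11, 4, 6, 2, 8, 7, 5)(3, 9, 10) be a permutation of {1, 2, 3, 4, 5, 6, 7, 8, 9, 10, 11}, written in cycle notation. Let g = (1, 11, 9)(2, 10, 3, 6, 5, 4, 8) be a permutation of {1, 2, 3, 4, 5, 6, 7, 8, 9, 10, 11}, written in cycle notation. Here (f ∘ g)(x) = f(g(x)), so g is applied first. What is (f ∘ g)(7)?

5

(f ∘ g)(7) = f(g(7)). g(7) = 7, then f(7) = 5. So (f ∘ g)(7) = 5.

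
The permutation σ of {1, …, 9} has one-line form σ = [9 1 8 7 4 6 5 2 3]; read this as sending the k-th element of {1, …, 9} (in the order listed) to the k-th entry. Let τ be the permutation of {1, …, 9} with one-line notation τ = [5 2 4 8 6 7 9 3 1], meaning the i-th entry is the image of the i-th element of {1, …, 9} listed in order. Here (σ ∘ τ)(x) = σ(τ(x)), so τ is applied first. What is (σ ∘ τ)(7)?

First apply τ: τ(7) = 9, then σ(9) = 3. Thus (σ ∘ τ)(7) = 3.

3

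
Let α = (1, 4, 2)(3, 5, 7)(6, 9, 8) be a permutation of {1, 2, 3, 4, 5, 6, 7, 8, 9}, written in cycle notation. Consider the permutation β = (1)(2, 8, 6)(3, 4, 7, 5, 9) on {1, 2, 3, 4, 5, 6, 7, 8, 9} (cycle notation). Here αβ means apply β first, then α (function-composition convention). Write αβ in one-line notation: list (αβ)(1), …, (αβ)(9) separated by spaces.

4 6 2 3 8 1 7 9 5

(αβ)(x) = α(β(x)). Computing each image: α(β(1)) = α(1) = 4, α(β(2)) = α(8) = 6, α(β(3)) = α(4) = 2, α(β(4)) = α(7) = 3, α(β(5)) = α(9) = 8, α(β(6)) = α(2) = 1, α(β(7)) = α(5) = 7, α(β(8)) = α(6) = 9, α(β(9)) = α(3) = 5.
Hence αβ = [4 6 2 3 8 1 7 9 5].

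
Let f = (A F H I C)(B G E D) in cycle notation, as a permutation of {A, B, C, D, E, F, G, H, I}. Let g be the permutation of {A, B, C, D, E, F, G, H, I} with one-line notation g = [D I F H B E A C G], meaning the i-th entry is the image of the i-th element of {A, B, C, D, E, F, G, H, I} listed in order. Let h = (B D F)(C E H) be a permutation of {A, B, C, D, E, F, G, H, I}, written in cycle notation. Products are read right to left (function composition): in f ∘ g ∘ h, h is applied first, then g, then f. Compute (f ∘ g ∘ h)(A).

B

Chase A: h(A) = A; g(A) = D; f(D) = B. Hence (f ∘ g ∘ h)(A) = B.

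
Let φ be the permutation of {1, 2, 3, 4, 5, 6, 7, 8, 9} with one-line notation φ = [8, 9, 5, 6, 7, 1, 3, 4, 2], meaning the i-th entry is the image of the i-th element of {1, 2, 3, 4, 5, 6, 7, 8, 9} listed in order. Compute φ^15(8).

1

Tracing 8 → 4 → … returns to 8 after 4 steps, so 8 lies in a 4-cycle (1 8 4 6).
Powers repeat with period 4 on this cycle, and 15 mod 4 = 3, so φ^15(8) = φ^3(8).
Stepping 3 places around the cycle: 8 → 4 → 6 → 1.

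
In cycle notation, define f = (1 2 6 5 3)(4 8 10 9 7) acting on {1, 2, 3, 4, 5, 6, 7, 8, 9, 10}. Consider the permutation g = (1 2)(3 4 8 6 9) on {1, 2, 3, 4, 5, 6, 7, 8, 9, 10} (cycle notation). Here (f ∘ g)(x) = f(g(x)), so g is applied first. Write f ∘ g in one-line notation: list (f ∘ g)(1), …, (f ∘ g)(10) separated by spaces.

6 2 8 10 3 7 4 5 1 9

For each element, apply g then f: 1 → 2 → 6; 2 → 1 → 2; 3 → 4 → 8; 4 → 8 → 10; 5 → 5 → 3; 6 → 9 → 7; 7 → 7 → 4; 8 → 6 → 5; 9 → 3 → 1; 10 → 10 → 9.
Collecting the images, f ∘ g = [6 2 8 10 3 7 4 5 1 9].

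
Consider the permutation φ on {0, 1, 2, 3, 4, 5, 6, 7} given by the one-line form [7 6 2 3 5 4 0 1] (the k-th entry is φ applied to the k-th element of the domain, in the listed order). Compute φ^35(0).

Tracing 0 → 7 → … returns to 0 after 4 steps, so 0 lies in a 4-cycle (0 7 1 6).
Since the cycle has length 4, φ^35 acts on it the same as φ^3 (35 mod 4 = 3).
Stepping 3 places around the cycle: 0 → 7 → 1 → 6.

6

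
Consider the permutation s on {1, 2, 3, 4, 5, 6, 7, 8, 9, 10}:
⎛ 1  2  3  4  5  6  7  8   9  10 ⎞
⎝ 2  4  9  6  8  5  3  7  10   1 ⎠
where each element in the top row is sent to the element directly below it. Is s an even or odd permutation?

In disjoint-cycle form the cycle lengths are 10.
A cycle is odd iff its length is even; s has 1 even-length cycle, so sgn(s) = (−1)^1 and s is odd.

odd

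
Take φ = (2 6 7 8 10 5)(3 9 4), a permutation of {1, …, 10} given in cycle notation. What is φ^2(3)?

4

3 lies in the 3-cycle (3 9 4).
Stepping 2 places around the cycle: 3 → 9 → 4.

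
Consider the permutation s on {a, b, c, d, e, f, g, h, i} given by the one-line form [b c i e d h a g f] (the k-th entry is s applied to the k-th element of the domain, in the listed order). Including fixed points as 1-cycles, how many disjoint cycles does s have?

2

The cycle decomposition is (a, b, c, i, f, h, g)(d, e), which has 2 cycles (counting 1-cycles).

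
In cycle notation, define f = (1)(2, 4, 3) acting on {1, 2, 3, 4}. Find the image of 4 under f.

3

In the cycle (2, 4, 3), 4 is followed by 3, so f(4) = 3.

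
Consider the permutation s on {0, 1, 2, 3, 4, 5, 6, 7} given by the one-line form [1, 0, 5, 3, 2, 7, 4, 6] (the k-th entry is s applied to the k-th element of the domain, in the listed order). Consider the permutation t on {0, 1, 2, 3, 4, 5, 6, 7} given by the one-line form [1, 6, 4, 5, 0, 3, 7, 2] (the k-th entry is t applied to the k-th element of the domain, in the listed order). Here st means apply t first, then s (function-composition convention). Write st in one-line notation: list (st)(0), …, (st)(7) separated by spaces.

(st)(x) = s(t(x)). Computing each image: s(t(0)) = s(1) = 0, s(t(1)) = s(6) = 4, s(t(2)) = s(4) = 2, s(t(3)) = s(5) = 7, s(t(4)) = s(0) = 1, s(t(5)) = s(3) = 3, s(t(6)) = s(7) = 6, s(t(7)) = s(2) = 5.
Hence st = [0 4 2 7 1 3 6 5].

0 4 2 7 1 3 6 5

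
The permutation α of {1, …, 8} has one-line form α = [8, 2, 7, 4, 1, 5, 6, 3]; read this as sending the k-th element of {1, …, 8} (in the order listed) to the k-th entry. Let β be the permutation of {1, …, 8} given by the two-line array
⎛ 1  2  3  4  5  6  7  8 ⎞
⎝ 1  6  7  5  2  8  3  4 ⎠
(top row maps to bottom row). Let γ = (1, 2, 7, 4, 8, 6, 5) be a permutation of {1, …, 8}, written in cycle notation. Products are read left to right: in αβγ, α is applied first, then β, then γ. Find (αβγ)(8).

Apply the permutations in order: α(8) = 3, then β(3) = 7, then γ(7) = 4. So (αβγ)(8) = 4.

4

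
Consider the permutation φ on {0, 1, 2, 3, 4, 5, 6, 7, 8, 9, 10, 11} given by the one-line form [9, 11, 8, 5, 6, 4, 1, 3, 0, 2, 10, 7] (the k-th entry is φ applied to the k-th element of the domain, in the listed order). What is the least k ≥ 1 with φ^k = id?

The disjoint-cycle form of φ has cycle lengths 7, 4, 1.
Since disjoint cycles commute, ord(φ) = lcm(7, 4) = 28.

28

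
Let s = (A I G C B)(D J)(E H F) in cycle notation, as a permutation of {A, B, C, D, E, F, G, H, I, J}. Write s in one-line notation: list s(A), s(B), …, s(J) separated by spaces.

I A B J H E C F G D

Image by image: A↦I, B↦A, C↦B, D↦J, E↦H, F↦E, G↦C, H↦F, I↦G, J↦D.
So the one-line form is I A B J H E C F G D.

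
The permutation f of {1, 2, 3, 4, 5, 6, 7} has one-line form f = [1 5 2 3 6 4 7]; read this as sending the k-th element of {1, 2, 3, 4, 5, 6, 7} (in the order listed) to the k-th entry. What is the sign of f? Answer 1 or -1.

1

In disjoint-cycle form the cycle lengths are 5, 1, 1.
A cycle is odd iff its length is even; f has 0 even-length cycles, so sgn(f) = (−1)^0 and f is even.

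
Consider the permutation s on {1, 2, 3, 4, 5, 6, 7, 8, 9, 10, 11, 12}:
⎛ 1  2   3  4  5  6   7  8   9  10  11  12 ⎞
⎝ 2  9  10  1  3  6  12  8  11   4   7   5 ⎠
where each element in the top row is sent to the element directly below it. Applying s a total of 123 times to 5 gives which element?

Tracing 5 → 3 → … returns to 5 after 10 steps, so 5 lies in a 10-cycle (1 2 9 11 7 12 5 3 10 4).
Powers repeat with period 10 on this cycle, and 123 mod 10 = 3, so s^123(5) = s^3(5).
Advancing 3 steps from 5: 5 → 3 → 10 → 4.

4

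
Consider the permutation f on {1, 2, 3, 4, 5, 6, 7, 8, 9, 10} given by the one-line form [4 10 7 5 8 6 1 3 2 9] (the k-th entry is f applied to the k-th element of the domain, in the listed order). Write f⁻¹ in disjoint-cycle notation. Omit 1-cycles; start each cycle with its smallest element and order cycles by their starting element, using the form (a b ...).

(1 7 3 8 5 4)(2 9 10)

The cycle decomposition of f is (1 4 5 8 3 7)(2 10 9).
The inverse reverses every cycle; in canonical form, f⁻¹ = (1 7 3 8 5 4)(2 9 10).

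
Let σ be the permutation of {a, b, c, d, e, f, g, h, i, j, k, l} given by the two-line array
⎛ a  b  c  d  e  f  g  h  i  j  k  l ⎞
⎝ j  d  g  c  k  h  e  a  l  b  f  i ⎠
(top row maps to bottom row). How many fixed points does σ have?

0

No element satisfies σ(x) = x, so there are 0 fixed points.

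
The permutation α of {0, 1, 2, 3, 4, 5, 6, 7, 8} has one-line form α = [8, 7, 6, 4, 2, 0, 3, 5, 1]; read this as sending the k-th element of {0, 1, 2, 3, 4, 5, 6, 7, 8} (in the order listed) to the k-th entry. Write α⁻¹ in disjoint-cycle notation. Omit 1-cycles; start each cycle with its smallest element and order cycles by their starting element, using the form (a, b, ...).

(0, 5, 7, 1, 8)(2, 4, 3, 6)

The cycle decomposition of α is (0, 8, 1, 7, 5)(2, 6, 3, 4).
The inverse reverses every cycle; in canonical form, α⁻¹ = (0, 5, 7, 1, 8)(2, 4, 3, 6).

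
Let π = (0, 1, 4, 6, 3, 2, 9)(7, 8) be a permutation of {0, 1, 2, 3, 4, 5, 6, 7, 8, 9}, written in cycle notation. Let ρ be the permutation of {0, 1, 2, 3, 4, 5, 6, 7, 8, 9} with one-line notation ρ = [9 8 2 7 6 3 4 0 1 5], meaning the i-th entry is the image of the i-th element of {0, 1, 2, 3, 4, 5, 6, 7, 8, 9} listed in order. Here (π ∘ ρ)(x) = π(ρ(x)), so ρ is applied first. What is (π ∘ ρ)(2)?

9

First apply ρ: ρ(2) = 2, then π(2) = 9. Thus (π ∘ ρ)(2) = 9.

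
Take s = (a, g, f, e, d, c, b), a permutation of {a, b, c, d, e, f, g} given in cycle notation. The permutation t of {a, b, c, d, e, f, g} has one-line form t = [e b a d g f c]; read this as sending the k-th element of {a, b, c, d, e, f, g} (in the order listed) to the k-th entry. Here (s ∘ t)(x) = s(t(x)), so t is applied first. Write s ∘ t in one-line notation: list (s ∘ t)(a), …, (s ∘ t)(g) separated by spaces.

Chase each element through t then s: a → e → d; b → b → a; c → a → g; d → d → c; e → g → f; f → f → e; g → c → b.
So s ∘ t in one-line form is d a g c f e b.

d a g c f e b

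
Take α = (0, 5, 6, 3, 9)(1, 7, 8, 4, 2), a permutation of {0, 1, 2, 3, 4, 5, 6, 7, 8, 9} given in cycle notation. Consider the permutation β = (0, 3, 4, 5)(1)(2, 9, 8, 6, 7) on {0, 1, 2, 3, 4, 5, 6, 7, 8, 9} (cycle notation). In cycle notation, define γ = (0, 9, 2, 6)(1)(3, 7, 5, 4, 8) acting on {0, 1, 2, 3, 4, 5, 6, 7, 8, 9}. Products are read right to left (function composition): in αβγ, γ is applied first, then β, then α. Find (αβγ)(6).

Chase 6: γ(6) = 0; β(0) = 3; α(3) = 9. Hence (αβγ)(6) = 9.

9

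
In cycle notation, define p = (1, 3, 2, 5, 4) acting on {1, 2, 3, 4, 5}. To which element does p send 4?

1

4 appears in (1, 3, 2, 5, 4); the next entry (wrapping around) is 1.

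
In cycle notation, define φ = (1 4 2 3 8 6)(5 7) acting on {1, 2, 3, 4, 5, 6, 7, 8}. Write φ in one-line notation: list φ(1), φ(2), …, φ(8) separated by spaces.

4 3 8 2 7 1 5 6

Reading each image from the cycles: 1→4, 2→3, 3→8, 4→2, 5→7, 6→1, 7→5, 8→6.
So the one-line form is 4 3 8 2 7 1 5 6.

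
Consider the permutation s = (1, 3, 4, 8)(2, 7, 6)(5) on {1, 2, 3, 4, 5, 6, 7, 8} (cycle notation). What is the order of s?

12

The disjoint cycles have lengths 4, 3, 1.
The order of s is the least common multiple of its cycle lengths: lcm(4, 3) = 12.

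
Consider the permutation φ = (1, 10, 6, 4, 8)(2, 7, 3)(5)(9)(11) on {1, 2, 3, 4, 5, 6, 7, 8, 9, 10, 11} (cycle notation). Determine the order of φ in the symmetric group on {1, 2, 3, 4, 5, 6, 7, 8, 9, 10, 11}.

The disjoint cycles have lengths 5, 3, 1, 1, 1.
The order of φ is the least common multiple of its cycle lengths: lcm(5, 3) = 15.

15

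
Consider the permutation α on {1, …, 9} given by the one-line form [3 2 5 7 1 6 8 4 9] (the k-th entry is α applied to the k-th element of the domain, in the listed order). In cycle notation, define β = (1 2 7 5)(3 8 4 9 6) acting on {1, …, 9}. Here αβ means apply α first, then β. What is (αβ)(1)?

(αβ)(1) = β(α(1)). α(1) = 3, then β(3) = 8. So (αβ)(1) = 8.

8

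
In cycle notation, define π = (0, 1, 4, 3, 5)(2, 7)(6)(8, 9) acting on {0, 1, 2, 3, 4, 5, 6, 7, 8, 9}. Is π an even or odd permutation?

The cycle lengths are 5, 2, 2, 1.
A cycle is odd iff its length is even; π has 2 even-length cycles, so sgn(π) = (−1)^2 and π is even.

even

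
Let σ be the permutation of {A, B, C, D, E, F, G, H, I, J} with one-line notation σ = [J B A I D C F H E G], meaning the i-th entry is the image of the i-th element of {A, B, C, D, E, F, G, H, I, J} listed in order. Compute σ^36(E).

E

Tracing E → D → … returns to E after 3 steps, so E lies in a 3-cycle (D I E).
Since the cycle has length 3, σ^36 acts on it the same as σ^0 (36 mod 3 = 0).
So σ^36(E) = E.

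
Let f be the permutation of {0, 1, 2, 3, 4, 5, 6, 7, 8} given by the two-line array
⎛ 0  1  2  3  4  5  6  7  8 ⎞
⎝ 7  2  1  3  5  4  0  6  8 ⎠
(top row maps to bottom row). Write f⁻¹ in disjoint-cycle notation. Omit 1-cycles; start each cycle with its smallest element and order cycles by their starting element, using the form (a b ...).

(0 6 7)(1 2)(4 5)

The cycle decomposition of f is (0 7 6)(1 2)(4 5).
Reversing each cycle (and rotating so the smallest element leads) gives f⁻¹ = (0 6 7)(1 2)(4 5).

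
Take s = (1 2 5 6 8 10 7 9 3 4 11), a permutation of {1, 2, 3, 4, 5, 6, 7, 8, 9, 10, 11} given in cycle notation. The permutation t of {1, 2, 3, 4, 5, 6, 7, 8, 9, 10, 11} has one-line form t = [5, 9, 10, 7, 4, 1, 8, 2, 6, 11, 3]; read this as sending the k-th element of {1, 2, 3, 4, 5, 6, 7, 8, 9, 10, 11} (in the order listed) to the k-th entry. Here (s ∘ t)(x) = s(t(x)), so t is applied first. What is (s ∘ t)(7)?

First apply t: t(7) = 8, then s(8) = 10. Thus (s ∘ t)(7) = 10.

10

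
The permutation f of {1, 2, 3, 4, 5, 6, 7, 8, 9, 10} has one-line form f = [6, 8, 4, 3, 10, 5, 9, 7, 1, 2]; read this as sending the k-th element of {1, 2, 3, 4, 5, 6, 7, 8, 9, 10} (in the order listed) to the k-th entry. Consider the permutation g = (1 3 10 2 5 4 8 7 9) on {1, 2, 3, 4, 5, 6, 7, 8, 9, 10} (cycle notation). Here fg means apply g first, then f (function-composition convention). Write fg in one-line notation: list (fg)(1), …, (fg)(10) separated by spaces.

(fg)(x) = f(g(x)). Computing each image: f(g(1)) = f(3) = 4, f(g(2)) = f(5) = 10, f(g(3)) = f(10) = 2, f(g(4)) = f(8) = 7, f(g(5)) = f(4) = 3, f(g(6)) = f(6) = 5, f(g(7)) = f(9) = 1, f(g(8)) = f(7) = 9, f(g(9)) = f(1) = 6, f(g(10)) = f(2) = 8.
Hence fg = [4 10 2 7 3 5 1 9 6 8].

4 10 2 7 3 5 1 9 6 8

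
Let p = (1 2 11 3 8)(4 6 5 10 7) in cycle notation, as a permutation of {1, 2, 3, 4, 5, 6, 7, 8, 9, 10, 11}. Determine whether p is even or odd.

The cycle lengths are 5, 5, 1.
A cycle of length ℓ contributes ℓ−1 transpositions, so p is a product of 4 + 4 = 8 transpositions — even.

even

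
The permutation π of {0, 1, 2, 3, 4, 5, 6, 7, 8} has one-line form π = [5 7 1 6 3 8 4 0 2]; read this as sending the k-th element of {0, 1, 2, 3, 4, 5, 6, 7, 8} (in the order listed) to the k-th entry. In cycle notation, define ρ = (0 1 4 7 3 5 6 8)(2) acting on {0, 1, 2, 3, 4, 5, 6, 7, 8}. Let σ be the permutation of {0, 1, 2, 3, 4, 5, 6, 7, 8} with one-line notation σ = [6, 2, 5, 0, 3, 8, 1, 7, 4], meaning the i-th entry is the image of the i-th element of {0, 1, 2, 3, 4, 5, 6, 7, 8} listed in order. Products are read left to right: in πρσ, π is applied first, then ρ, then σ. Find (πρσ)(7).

2

Apply the permutations in order: π(7) = 0, then ρ(0) = 1, then σ(1) = 2. So (πρσ)(7) = 2.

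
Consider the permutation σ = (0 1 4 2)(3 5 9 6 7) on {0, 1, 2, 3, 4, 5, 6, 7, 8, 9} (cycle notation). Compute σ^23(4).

4 lies in the 4-cycle (0 1 4 2).
Since the cycle has length 4, σ^23 acts on it the same as σ^3 (23 mod 4 = 3).
Stepping 3 places around the cycle: 4 → 2 → 0 → 1.

1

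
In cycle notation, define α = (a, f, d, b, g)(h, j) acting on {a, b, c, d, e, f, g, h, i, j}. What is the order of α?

The cycle type of α is (5, 2, 1, 1, 1).
The order is lcm(5, 2) = 10.

10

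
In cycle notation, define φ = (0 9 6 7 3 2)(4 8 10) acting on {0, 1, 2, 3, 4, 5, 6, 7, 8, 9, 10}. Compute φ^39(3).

3 lies in the 6-cycle (0 9 6 7 3 2).
Powers repeat with period 6 on this cycle, and 39 mod 6 = 3, so φ^39(3) = φ^3(3).
Advancing 3 steps from 3: 3 → 2 → 0 → 9.

9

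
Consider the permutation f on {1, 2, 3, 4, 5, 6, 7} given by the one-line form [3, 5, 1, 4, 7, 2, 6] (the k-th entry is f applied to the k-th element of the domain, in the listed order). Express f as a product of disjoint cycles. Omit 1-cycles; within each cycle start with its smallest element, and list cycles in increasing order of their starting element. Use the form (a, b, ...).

(1, 3)(2, 5, 7, 6)

From 1: 1 → 3 → 1, closing the cycle (1, 3).
Repeating from the next unused element and collecting all non-trivial cycles gives (1, 3)(2, 5, 7, 6).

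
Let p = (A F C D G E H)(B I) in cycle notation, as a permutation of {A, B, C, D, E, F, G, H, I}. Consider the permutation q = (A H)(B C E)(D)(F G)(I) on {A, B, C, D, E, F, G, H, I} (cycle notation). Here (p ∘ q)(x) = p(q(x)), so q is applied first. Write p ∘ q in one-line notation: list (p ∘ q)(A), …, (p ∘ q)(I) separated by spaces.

(p ∘ q)(x) = p(q(x)). Computing each image: p(q(A)) = p(H) = A, p(q(B)) = p(C) = D, p(q(C)) = p(E) = H, p(q(D)) = p(D) = G, p(q(E)) = p(B) = I, p(q(F)) = p(G) = E, p(q(G)) = p(F) = C, p(q(H)) = p(A) = F, p(q(I)) = p(I) = B.
Hence p ∘ q = [A D H G I E C F B].

A D H G I E C F B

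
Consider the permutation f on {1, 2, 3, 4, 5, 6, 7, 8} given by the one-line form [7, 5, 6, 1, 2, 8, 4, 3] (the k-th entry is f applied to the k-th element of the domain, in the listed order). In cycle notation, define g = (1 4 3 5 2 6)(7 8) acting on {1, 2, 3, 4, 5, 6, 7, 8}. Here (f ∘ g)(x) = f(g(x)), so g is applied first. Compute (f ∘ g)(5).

5

g(5) = 2, then f(2) = 5; composing gives (f ∘ g)(5) = 5.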